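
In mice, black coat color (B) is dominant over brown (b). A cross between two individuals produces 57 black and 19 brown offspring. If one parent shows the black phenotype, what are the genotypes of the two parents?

Observed offspring: 57 black, 19 brown
The observed ratio simplifies to 3:1. Brown (bb) offspring appear, so each parent must contribute one b allele. The parent stated to show black carries B, so it is Bb. The other parent is then either Bb or bb: Bb × bb would give a 1:1 split, whereas Bb × Bb gives 3:1 — matching the data. So both parents are heterozygous (Bb × Bb).
Parent genotypes: Bb × Bb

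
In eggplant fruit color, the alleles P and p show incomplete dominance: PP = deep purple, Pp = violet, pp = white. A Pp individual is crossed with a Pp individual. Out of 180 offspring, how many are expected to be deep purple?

Punnett square for Pp × Pp:
Offspring genotypes: 1 PP, 2 Pp, 1 pp
Phenotype counts: 1 deep purple, 2 violet, 1 white
deep purple: 1 out of 4 → fraction 1/4
Expected count = 1/4 × 180 = 45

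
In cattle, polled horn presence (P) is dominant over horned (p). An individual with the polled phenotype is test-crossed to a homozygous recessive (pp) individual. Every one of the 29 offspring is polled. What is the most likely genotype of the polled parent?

Test cross: ? × pp
All offspring are polled.
If the unknown parent were heterozygous (Pp), about half of 29 offspring would be horned; none are. The unknown parent is most likely homozygous dominant (PP).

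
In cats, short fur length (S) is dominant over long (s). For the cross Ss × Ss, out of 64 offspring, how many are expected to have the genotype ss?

Punnett square for Ss × Ss:
Offspring genotypes: 1 SS, 2 Ss, 1 ss
Total offspring: 4
Count with target: 1
Probability: 1/4
Expected count = 1/4 × 64 = 16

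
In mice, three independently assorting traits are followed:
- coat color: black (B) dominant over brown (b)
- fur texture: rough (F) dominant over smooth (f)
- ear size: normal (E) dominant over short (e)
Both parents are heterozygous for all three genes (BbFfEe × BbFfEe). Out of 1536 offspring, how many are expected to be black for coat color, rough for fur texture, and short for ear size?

Trihybrid cross: BbFfEe × BbFfEe
Each trait segregates independently with a 3:1 phenotypic ratio, so each gene contributes 3/4 (dominant) or 1/4 (recessive).
Target: black (coat color), rough (fur texture), short (ear size)
Probability = product of independent per-trait probabilities
= 3/4 × 3/4 × 1/4 = 9/64
Expected count = 9/64 × 1536 = 216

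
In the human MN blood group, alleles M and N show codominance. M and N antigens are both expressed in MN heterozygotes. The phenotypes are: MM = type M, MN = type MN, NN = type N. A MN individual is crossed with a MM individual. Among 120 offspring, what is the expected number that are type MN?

Punnett square for MN × MM:
Offspring genotypes: 2 MM, 2 MN
Phenotype counts: 2 type M, 2 type MN
type MN: 2 out of 4 → fraction 1/2
Expected count = 1/2 × 120 = 60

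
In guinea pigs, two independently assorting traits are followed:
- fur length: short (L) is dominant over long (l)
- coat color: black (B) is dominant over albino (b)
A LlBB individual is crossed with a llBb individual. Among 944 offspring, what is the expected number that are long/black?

Dihybrid cross LlBB × llBb — consider each gene separately:
fur length: Ll × ll → 2 Ll, 2 ll → 2 L_ : 2 ll (out of 4)
coat color: BB × Bb → 2 BB, 2 Bb → 4 B_ (out of 4)
Combine (counts out of 4 × 4 = 16): short/black (L_B_) = 2×4 = 8; long/black (llB_) = 2×4 = 8
Phenotype counts (out of 16): 8 short/black, 8 long/black
long/black: 8 out of 16 → fraction 1/2
Expected count = 1/2 × 944 = 472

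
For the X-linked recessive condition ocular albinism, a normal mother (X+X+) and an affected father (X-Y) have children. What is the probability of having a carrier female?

Cross: X+X+ × X-Y
Offspring: 2 X+X-, 2 X+Y
Probability of a carrier female: 2/4 = 1/2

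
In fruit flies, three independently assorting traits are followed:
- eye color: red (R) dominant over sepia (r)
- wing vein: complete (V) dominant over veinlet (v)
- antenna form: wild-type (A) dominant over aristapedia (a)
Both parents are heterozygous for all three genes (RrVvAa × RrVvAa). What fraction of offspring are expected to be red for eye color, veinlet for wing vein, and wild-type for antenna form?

Trihybrid cross: RrVvAa × RrVvAa
Each trait segregates independently with a 3:1 phenotypic ratio, so each gene contributes 3/4 (dominant) or 1/4 (recessive).
Target: red (eye color), veinlet (wing vein), wild-type (antenna form)
Probability = product of independent per-trait probabilities
= 3/4 × 1/4 × 3/4 = 9/64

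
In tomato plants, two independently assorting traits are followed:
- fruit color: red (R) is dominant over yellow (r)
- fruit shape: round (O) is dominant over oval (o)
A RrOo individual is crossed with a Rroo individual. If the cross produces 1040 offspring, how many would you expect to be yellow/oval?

Dihybrid cross RrOo × Rroo — consider each gene separately:
fruit color: Rr × Rr → 1 RR, 2 Rr, 1 rr → 3 R_ : 1 rr (out of 4)
fruit shape: Oo × oo → 2 Oo, 2 oo → 2 O_ : 2 oo (out of 4)
Combine (counts out of 4 × 4 = 16): red/round (R_O_) = 3×2 = 6; red/oval (R_oo) = 3×2 = 6; yellow/round (rrO_) = 1×2 = 2; yellow/oval (rroo) = 1×2 = 2
Phenotype counts (out of 16): 6 red/round, 6 red/oval, 2 yellow/round, 2 yellow/oval
yellow/oval: 2 out of 16 → fraction 1/8
Expected count = 1/8 × 1040 = 130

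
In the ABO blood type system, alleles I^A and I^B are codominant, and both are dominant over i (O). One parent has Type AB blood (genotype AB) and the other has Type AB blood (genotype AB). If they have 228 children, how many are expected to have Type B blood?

Cross: AB × AB
Possible offspring genotypes: 1 AA, 2 AB, 1 BB
Blood type counts: 1 Type A, 2 Type AB, 1 Type B
Probability of Type B: 1/4
Expected count = 1/4 × 228 = 57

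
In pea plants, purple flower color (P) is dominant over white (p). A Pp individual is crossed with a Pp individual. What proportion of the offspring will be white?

Punnett square for Pp × Pp:
Offspring genotypes: 1 PP, 2 Pp, 1 pp
purple: 3, white: 1
white: 1 out of 4
Probability: 1/4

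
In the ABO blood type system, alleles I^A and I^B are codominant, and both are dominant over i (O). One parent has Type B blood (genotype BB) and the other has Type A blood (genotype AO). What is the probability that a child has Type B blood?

Cross: BB × AO
Possible offspring genotypes: 2 AB, 2 BO
Blood type counts: 2 Type AB, 2 Type B
Probability of Type B: 2/4 = 1/2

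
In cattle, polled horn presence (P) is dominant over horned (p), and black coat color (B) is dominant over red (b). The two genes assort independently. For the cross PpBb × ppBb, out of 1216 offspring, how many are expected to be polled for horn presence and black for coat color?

Dihybrid cross PpBb × ppBb — consider each gene separately:
horn presence: Pp × pp → 2 Pp, 2 pp → 2 P_ : 2 pp (out of 4)
coat color: Bb × Bb → 1 BB, 2 Bb, 1 bb → 3 B_ : 1 bb (out of 4)
Looking for: polled (P_) and black (B_)
P(polled) = 2/4, P(black) = 3/4
P(both) = 2/4 × 3/4 = 6/16 = 3/8
Expected count = 3/8 × 1216 = 456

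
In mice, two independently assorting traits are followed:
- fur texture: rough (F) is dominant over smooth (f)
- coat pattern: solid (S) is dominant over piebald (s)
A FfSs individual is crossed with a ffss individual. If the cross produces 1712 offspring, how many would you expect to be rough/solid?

Dihybrid cross FfSs × ffss — consider each gene separately:
fur texture: Ff × ff → 2 Ff, 2 ff → 2 F_ : 2 ff (out of 4)
coat pattern: Ss × ss → 2 Ss, 2 ss → 2 S_ : 2 ss (out of 4)
Combine (counts out of 4 × 4 = 16): rough/solid (F_S_) = 2×2 = 4; rough/piebald (F_ss) = 2×2 = 4; smooth/solid (ffS_) = 2×2 = 4; smooth/piebald (ffss) = 2×2 = 4
Phenotype counts (out of 16): 4 rough/solid, 4 rough/piebald, 4 smooth/solid, 4 smooth/piebald
rough/solid: 4 out of 16 → fraction 1/4
Expected count = 1/4 × 1712 = 428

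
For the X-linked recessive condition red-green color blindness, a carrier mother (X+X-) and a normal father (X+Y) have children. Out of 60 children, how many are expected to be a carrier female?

Cross: X+X- × X+Y
Offspring: 1 X+X+, 1 X+Y, 1 X+X-, 1 X-Y
Probability of a carrier female: 1/4
Expected count = 1/4 × 60 = 15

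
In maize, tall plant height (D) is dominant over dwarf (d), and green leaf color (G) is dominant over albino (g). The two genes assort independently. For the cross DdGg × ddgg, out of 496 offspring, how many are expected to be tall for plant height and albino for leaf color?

Dihybrid cross DdGg × ddgg — consider each gene separately:
plant height: Dd × dd → 2 Dd, 2 dd → 2 D_ : 2 dd (out of 4)
leaf color: Gg × gg → 2 Gg, 2 gg → 2 G_ : 2 gg (out of 4)
Looking for: tall (D_) and albino (gg)
P(tall) = 2/4, P(albino) = 2/4
P(both) = 2/4 × 2/4 = 4/16 = 1/4
Expected count = 1/4 × 496 = 124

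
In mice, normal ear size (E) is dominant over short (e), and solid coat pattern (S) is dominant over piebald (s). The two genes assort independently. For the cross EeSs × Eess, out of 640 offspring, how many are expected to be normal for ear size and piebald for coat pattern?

Dihybrid cross EeSs × Eess — consider each gene separately:
ear size: Ee × Ee → 1 EE, 2 Ee, 1 ee → 3 E_ : 1 ee (out of 4)
coat pattern: Ss × ss → 2 Ss, 2 ss → 2 S_ : 2 ss (out of 4)
Looking for: normal (E_) and piebald (ss)
P(normal) = 3/4, P(piebald) = 2/4
P(both) = 3/4 × 2/4 = 6/16 = 3/8
Expected count = 3/8 × 640 = 240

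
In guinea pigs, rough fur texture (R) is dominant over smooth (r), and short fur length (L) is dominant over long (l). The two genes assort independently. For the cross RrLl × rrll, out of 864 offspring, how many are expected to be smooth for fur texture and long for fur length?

Dihybrid cross RrLl × rrll — consider each gene separately:
fur texture: Rr × rr → 2 Rr, 2 rr → 2 R_ : 2 rr (out of 4)
fur length: Ll × ll → 2 Ll, 2 ll → 2 L_ : 2 ll (out of 4)
Looking for: smooth (rr) and long (ll)
P(smooth) = 2/4, P(long) = 2/4
P(both) = 2/4 × 2/4 = 4/16 = 1/4
Expected count = 1/4 × 864 = 216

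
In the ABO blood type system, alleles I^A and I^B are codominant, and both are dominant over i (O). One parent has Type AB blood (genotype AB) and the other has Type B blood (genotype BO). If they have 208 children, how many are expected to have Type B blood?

Cross: AB × BO
Possible offspring genotypes: 1 AB, 1 AO, 1 BB, 1 BO
Blood type counts: 1 Type AB, 1 Type A, 2 Type B
Probability of Type B: 2/4 = 1/2
Expected count = 1/2 × 208 = 104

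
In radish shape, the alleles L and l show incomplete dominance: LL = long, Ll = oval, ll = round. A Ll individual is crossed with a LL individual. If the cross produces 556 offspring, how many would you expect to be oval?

Punnett square for Ll × LL:
Offspring genotypes: 2 LL, 2 Ll
Phenotype counts: 2 long, 2 oval
oval: 2 out of 4 → fraction 1/2
Expected count = 1/2 × 556 = 278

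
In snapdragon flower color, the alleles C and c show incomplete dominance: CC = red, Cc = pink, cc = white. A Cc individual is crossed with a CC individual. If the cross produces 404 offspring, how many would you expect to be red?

Punnett square for Cc × CC:
Offspring genotypes: 2 CC, 2 Cc
Phenotype counts: 2 red, 2 pink
red: 2 out of 4 → fraction 1/2
Expected count = 1/2 × 404 = 202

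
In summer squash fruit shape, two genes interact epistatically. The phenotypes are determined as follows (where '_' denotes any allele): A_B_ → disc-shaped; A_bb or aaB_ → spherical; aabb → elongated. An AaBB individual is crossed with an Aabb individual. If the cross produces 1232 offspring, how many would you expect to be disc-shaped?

Cross: AaBB × Aabb — consider each gene separately:
A gene: Aa × Aa → 1 AA, 2 Aa, 1 aa → 3 A_ : 1 aa (out of 4)
B gene: BB × bb → 4 Bb → 4 B_ (out of 4)
Genotype classes (out of 4 × 4 = 16): A_B_ = 3×4 = 12; aaB_ = 1×4 = 4
Apply the phenotype rules: A_B_ (12) → disc-shaped; aaB_ (4) → spherical
Phenotype counts (out of 16): 12 disc-shaped, 4 spherical
disc-shaped: 12 out of 16 → fraction 3/4
Expected count = 3/4 × 1232 = 924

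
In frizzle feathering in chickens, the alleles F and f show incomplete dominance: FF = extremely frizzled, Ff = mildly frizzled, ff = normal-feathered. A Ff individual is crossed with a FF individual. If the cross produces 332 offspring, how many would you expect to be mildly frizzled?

Punnett square for Ff × FF:
Offspring genotypes: 2 FF, 2 Ff
Phenotype counts: 2 extremely frizzled, 2 mildly frizzled
mildly frizzled: 2 out of 4 → fraction 1/2
Expected count = 1/2 × 332 = 166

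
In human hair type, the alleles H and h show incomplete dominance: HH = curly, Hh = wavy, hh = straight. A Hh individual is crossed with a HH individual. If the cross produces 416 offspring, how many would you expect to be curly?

Punnett square for Hh × HH:
Offspring genotypes: 2 HH, 2 Hh
Phenotype counts: 2 curly, 2 wavy
curly: 2 out of 4 → fraction 1/2
Expected count = 1/2 × 416 = 208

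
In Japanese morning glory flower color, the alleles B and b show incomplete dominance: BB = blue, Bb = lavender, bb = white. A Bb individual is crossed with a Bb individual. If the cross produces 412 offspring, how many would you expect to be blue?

Punnett square for Bb × Bb:
Offspring genotypes: 1 BB, 2 Bb, 1 bb
Phenotype counts: 1 blue, 2 lavender, 1 white
blue: 1 out of 4 → fraction 1/4
Expected count = 1/4 × 412 = 103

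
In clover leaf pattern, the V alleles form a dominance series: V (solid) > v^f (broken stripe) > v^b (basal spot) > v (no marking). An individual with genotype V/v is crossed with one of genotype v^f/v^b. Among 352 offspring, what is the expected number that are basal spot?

Cross: V/v × v^f/v^b
Allele dominance: V > v^f > v^b > v
Offspring genotypes: 1 V/v^f, 1 V/v^b, 1 v^f/v, 1 v^b/v
Phenotype counts: 2 solid, 1 broken stripe, 1 basal spot
basal spot: 1 out of 4 → fraction 1/4
Expected count = 1/4 × 352 = 88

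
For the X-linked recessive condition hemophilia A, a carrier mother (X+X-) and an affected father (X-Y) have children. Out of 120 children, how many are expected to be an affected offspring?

Cross: X+X- × X-Y
Offspring: 1 X+X-, 1 X+Y, 1 X-X-, 1 X-Y
Probability of an affected offspring: 2/4 = 1/2
Expected count = 1/2 × 120 = 60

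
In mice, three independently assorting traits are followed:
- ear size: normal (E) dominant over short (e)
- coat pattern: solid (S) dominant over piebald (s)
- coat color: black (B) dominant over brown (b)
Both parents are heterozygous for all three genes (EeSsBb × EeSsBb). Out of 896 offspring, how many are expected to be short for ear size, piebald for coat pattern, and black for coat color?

Trihybrid cross: EeSsBb × EeSsBb
Each trait segregates independently with a 3:1 phenotypic ratio, so each gene contributes 3/4 (dominant) or 1/4 (recessive).
Target: short (ear size), piebald (coat pattern), black (coat color)
Probability = product of independent per-trait probabilities
= 1/4 × 1/4 × 3/4 = 3/64
Expected count = 3/64 × 896 = 42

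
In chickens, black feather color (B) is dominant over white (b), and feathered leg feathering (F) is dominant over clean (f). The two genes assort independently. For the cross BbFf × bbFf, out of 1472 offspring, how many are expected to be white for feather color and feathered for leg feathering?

Dihybrid cross BbFf × bbFf — consider each gene separately:
feather color: Bb × bb → 2 Bb, 2 bb → 2 B_ : 2 bb (out of 4)
leg feathering: Ff × Ff → 1 FF, 2 Ff, 1 ff → 3 F_ : 1 ff (out of 4)
Looking for: white (bb) and feathered (F_)
P(white) = 2/4, P(feathered) = 3/4
P(both) = 2/4 × 3/4 = 6/16 = 3/8
Expected count = 3/8 × 1472 = 552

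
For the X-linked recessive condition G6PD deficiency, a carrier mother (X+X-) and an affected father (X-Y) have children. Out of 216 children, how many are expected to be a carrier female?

Cross: X+X- × X-Y
Offspring: 1 X+X-, 1 X+Y, 1 X-X-, 1 X-Y
Probability of a carrier female: 1/4
Expected count = 1/4 × 216 = 54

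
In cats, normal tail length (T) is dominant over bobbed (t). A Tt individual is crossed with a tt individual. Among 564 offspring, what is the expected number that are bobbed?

Punnett square for Tt × tt:
Offspring genotypes: 2 Tt, 2 tt
normal: 2, bobbed: 2
bobbed: 2 out of 4 → fraction 1/2
Expected count = 1/2 × 564 = 282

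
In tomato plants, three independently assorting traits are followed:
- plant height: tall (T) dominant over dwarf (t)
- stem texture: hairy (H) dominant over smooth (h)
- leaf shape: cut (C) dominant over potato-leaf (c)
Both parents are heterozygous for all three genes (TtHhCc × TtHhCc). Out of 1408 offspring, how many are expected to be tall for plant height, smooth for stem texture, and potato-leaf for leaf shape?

Trihybrid cross: TtHhCc × TtHhCc
Each trait segregates independently with a 3:1 phenotypic ratio, so each gene contributes 3/4 (dominant) or 1/4 (recessive).
Target: tall (plant height), smooth (stem texture), potato-leaf (leaf shape)
Probability = product of independent per-trait probabilities
= 3/4 × 1/4 × 1/4 = 3/64
Expected count = 3/64 × 1408 = 66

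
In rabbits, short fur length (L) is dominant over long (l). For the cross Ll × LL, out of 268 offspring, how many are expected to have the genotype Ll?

Punnett square for Ll × LL:
Offspring genotypes: 2 LL, 2 Ll
Total offspring: 4
Count with target: 2
Probability: 2/4 = 1/2
Expected count = 1/2 × 268 = 134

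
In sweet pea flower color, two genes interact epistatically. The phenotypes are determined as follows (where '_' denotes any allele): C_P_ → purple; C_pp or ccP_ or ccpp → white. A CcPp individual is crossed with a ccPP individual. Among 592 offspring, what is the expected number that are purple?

Cross: CcPp × ccPP — consider each gene separately:
C gene: Cc × cc → 2 Cc, 2 cc → 2 C_ : 2 cc (out of 4)
P gene: Pp × PP → 2 PP, 2 Pp → 4 P_ (out of 4)
Genotype classes (out of 4 × 4 = 16): C_P_ = 2×4 = 8; ccP_ = 2×4 = 8
Apply the phenotype rules: C_P_ (8) → purple; ccP_ (8) → white
Phenotype counts (out of 16): 8 purple, 8 white
purple: 8 out of 16 → fraction 1/2
Expected count = 1/2 × 592 = 296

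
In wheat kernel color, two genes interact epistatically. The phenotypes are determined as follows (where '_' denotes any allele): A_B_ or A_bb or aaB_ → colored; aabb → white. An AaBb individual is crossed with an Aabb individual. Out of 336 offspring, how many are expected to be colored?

Cross: AaBb × Aabb — consider each gene separately:
A gene: Aa × Aa → 1 AA, 2 Aa, 1 aa → 3 A_ : 1 aa (out of 4)
B gene: Bb × bb → 2 Bb, 2 bb → 2 B_ : 2 bb (out of 4)
Genotype classes (out of 4 × 4 = 16): A_B_ = 3×2 = 6; A_bb = 3×2 = 6; aaB_ = 1×2 = 2; aabb = 1×2 = 2
Apply the phenotype rules: A_B_ (6) + A_bb (6) + aaB_ (2) → colored; aabb (2) → white
Phenotype counts (out of 16): 14 colored, 2 white
colored: 14 out of 16 → fraction 7/8
Expected count = 7/8 × 336 = 294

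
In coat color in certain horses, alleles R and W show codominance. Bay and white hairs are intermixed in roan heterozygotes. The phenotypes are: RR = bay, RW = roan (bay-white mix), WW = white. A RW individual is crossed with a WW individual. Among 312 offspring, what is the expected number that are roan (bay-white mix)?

Punnett square for RW × WW:
Offspring genotypes: 2 RW, 2 WW
Phenotype counts: 2 roan (bay-white mix), 2 white
roan (bay-white mix): 2 out of 4 → fraction 1/2
Expected count = 1/2 × 312 = 156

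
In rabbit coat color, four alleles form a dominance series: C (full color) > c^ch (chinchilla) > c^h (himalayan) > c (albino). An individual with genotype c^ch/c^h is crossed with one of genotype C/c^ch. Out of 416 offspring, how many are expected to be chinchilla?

Cross: c^ch/c^h × C/c^ch
Allele dominance: C > c^ch > c^h > c
Offspring genotypes: 1 C/c^ch, 1 c^ch/c^ch, 1 C/c^h, 1 c^ch/c^h
Phenotype counts: 2 full color, 2 chinchilla
chinchilla: 2 out of 4 → fraction 1/2
Expected count = 1/2 × 416 = 208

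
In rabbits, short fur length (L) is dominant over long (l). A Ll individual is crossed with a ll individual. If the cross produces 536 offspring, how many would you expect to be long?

Punnett square for Ll × ll:
Offspring genotypes: 2 Ll, 2 ll
short: 2, long: 2
long: 2 out of 4 → fraction 1/2
Expected count = 1/2 × 536 = 268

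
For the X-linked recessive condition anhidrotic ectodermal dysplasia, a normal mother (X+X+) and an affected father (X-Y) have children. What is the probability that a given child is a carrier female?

Cross: X+X+ × X-Y
Offspring: 2 X+X-, 2 X+Y
Probability of a carrier female: 2/4 = 1/2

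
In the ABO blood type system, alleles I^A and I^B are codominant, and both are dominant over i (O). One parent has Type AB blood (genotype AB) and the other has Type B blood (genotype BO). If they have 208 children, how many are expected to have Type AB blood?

Cross: AB × BO
Possible offspring genotypes: 1 AB, 1 AO, 1 BB, 1 BO
Blood type counts: 1 Type AB, 1 Type A, 2 Type B
Probability of Type AB: 1/4
Expected count = 1/4 × 208 = 52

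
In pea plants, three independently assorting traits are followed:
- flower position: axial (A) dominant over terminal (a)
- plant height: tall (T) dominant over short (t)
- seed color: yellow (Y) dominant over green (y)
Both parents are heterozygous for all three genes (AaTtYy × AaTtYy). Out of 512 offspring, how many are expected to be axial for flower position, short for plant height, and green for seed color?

Trihybrid cross: AaTtYy × AaTtYy
Each trait segregates independently with a 3:1 phenotypic ratio, so each gene contributes 3/4 (dominant) or 1/4 (recessive).
Target: axial (flower position), short (plant height), green (seed color)
Probability = product of independent per-trait probabilities
= 3/4 × 1/4 × 1/4 = 3/64
Expected count = 3/64 × 512 = 24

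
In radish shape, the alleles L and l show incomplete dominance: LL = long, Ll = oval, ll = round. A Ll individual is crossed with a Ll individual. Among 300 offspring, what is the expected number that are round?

Punnett square for Ll × Ll:
Offspring genotypes: 1 LL, 2 Ll, 1 ll
Phenotype counts: 1 long, 2 oval, 1 round
round: 1 out of 4 → fraction 1/4
Expected count = 1/4 × 300 = 75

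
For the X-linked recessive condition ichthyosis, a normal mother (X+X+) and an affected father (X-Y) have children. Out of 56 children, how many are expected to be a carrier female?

Cross: X+X+ × X-Y
Offspring: 2 X+X-, 2 X+Y
Probability of a carrier female: 2/4 = 1/2
Expected count = 1/2 × 56 = 28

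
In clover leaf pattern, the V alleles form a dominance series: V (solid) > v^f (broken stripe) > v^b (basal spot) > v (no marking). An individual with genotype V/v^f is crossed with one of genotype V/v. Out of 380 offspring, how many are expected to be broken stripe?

Cross: V/v^f × V/v
Allele dominance: V > v^f > v^b > v
Offspring genotypes: 1 V/V, 1 V/v, 1 V/v^f, 1 v^f/v
Phenotype counts: 3 solid, 1 broken stripe
broken stripe: 1 out of 4 → fraction 1/4
Expected count = 1/4 × 380 = 95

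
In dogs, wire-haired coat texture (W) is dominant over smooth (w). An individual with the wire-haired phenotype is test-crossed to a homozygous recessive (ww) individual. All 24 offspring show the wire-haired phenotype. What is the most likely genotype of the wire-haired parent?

Test cross: ? × ww
All offspring are wire-haired.
If the unknown parent were heterozygous (Ww), about half of 24 offspring would be smooth; none are. The unknown parent is most likely homozygous dominant (WW).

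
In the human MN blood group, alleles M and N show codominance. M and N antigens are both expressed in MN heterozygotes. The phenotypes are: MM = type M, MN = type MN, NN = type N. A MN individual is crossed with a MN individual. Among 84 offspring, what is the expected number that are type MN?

Punnett square for MN × MN:
Offspring genotypes: 1 MM, 2 MN, 1 NN
Phenotype counts: 1 type M, 2 type MN, 1 type N
type MN: 2 out of 4 → fraction 1/2
Expected count = 1/2 × 84 = 42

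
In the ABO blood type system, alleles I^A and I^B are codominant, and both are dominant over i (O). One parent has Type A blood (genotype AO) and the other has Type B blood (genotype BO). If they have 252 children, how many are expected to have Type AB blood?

Cross: AO × BO
Possible offspring genotypes: 1 AB, 1 AO, 1 BO, 1 OO
Blood type counts: 1 Type AB, 1 Type A, 1 Type B, 1 Type O
Probability of Type AB: 1/4
Expected count = 1/4 × 252 = 63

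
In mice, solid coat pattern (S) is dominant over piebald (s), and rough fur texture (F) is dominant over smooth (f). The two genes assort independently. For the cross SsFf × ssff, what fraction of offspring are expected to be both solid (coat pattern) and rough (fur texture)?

Dihybrid cross SsFf × ssff — consider each gene separately:
coat pattern: Ss × ss → 2 Ss, 2 ss → 2 S_ : 2 ss (out of 4)
fur texture: Ff × ff → 2 Ff, 2 ff → 2 F_ : 2 ff (out of 4)
Looking for: solid (S_) and rough (F_)
P(solid) = 2/4, P(rough) = 2/4
P(both) = 2/4 × 2/4 = 4/16 = 1/4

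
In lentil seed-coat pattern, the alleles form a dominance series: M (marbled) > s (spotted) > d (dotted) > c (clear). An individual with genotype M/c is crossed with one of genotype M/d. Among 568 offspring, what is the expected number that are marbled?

Cross: M/c × M/d
Allele dominance: M > s > d > c
Offspring genotypes: 1 M/M, 1 M/d, 1 M/c, 1 d/c
Phenotype counts: 3 marbled, 1 dotted
marbled: 3 out of 4 → fraction 3/4
Expected count = 3/4 × 568 = 426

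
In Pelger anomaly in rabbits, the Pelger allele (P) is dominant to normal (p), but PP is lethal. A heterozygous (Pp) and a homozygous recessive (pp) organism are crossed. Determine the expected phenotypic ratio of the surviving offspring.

Cross: Pp × pp
Punnett square offspring (before lethality): 2 Pp, 2 pp
No PP offspring are produced in this cross.
Ratio: 1 Pelger : 1 normal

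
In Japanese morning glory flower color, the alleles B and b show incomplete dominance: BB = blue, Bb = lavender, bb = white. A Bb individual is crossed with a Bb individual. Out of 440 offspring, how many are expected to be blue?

Punnett square for Bb × Bb:
Offspring genotypes: 1 BB, 2 Bb, 1 bb
Phenotype counts: 1 blue, 2 lavender, 1 white
blue: 1 out of 4 → fraction 1/4
Expected count = 1/4 × 440 = 110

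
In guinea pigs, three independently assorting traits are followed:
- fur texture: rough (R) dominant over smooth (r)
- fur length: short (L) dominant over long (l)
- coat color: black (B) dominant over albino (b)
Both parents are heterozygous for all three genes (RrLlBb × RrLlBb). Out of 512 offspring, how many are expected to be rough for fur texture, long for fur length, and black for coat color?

Trihybrid cross: RrLlBb × RrLlBb
Each trait segregates independently with a 3:1 phenotypic ratio, so each gene contributes 3/4 (dominant) or 1/4 (recessive).
Target: rough (fur texture), long (fur length), black (coat color)
Probability = product of independent per-trait probabilities
= 3/4 × 1/4 × 3/4 = 9/64
Expected count = 9/64 × 512 = 72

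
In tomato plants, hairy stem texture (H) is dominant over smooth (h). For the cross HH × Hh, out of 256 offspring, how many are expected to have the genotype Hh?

Punnett square for HH × Hh:
Offspring genotypes: 2 HH, 2 Hh
Total offspring: 4
Count with target: 2
Probability: 2/4 = 1/2
Expected count = 1/2 × 256 = 128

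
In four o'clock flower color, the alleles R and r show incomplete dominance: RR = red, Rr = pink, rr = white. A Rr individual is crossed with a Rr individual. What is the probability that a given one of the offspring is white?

Punnett square for Rr × Rr:
Offspring genotypes: 1 RR, 2 Rr, 1 rr
Phenotype counts: 1 red, 2 pink, 1 white
white: 1 out of 4
Probability: 1/4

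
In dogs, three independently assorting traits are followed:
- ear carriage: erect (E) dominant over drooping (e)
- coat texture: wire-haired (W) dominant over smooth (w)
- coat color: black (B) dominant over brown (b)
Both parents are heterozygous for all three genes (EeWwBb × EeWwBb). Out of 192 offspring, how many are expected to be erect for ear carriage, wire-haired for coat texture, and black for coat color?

Trihybrid cross: EeWwBb × EeWwBb
Each trait segregates independently with a 3:1 phenotypic ratio, so each gene contributes 3/4 (dominant) or 1/4 (recessive).
Target: erect (ear carriage), wire-haired (coat texture), black (coat color)
Probability = product of independent per-trait probabilities
= 3/4 × 3/4 × 3/4 = 27/64
Expected count = 27/64 × 192 = 81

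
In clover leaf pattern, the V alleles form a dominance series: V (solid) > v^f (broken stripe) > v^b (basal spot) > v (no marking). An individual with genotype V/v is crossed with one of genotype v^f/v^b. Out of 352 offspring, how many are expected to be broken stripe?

Cross: V/v × v^f/v^b
Allele dominance: V > v^f > v^b > v
Offspring genotypes: 1 V/v^f, 1 V/v^b, 1 v^f/v, 1 v^b/v
Phenotype counts: 2 solid, 1 broken stripe, 1 basal spot
broken stripe: 1 out of 4 → fraction 1/4
Expected count = 1/4 × 352 = 88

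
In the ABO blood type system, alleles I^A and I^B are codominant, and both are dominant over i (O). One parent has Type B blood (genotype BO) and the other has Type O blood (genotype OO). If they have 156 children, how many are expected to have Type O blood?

Cross: BO × OO
Possible offspring genotypes: 2 BO, 2 OO
Blood type counts: 2 Type B, 2 Type O
Probability of Type O: 2/4 = 1/2
Expected count = 1/2 × 156 = 78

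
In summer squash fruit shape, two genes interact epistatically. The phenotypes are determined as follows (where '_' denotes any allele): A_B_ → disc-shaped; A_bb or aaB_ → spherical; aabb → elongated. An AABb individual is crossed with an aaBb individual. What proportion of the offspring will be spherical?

Cross: AABb × aaBb — consider each gene separately:
A gene: AA × aa → 4 Aa → 4 A_ (out of 4)
B gene: Bb × Bb → 1 BB, 2 Bb, 1 bb → 3 B_ : 1 bb (out of 4)
Genotype classes (out of 4 × 4 = 16): A_B_ = 4×3 = 12; A_bb = 4×1 = 4
Apply the phenotype rules: A_B_ (12) → disc-shaped; A_bb (4) → spherical
Phenotype counts (out of 16): 12 disc-shaped, 4 spherical
spherical: 4 out of 16
Probability: 4/16 = 1/4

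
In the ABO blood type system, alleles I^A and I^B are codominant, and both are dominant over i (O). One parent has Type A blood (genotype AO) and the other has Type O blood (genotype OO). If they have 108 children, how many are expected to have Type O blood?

Cross: AO × OO
Possible offspring genotypes: 2 AO, 2 OO
Blood type counts: 2 Type A, 2 Type O
Probability of Type O: 2/4 = 1/2
Expected count = 1/2 × 108 = 54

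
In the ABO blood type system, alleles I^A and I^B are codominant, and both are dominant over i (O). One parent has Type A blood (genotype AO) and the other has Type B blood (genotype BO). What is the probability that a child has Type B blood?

Cross: AO × BO
Possible offspring genotypes: 1 AB, 1 AO, 1 BO, 1 OO
Blood type counts: 1 Type AB, 1 Type A, 1 Type B, 1 Type O
Probability of Type B: 1/4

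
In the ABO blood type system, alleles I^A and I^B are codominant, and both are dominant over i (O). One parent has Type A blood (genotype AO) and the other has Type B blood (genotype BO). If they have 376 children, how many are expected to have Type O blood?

Cross: AO × BO
Possible offspring genotypes: 1 AB, 1 AO, 1 BO, 1 OO
Blood type counts: 1 Type AB, 1 Type A, 1 Type B, 1 Type O
Probability of Type O: 1/4
Expected count = 1/4 × 376 = 94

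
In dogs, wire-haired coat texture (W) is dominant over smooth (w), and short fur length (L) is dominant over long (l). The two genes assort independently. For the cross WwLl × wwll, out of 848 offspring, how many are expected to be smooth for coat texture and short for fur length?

Dihybrid cross WwLl × wwll — consider each gene separately:
coat texture: Ww × ww → 2 Ww, 2 ww → 2 W_ : 2 ww (out of 4)
fur length: Ll × ll → 2 Ll, 2 ll → 2 L_ : 2 ll (out of 4)
Looking for: smooth (ww) and short (L_)
P(smooth) = 2/4, P(short) = 2/4
P(both) = 2/4 × 2/4 = 4/16 = 1/4
Expected count = 1/4 × 848 = 212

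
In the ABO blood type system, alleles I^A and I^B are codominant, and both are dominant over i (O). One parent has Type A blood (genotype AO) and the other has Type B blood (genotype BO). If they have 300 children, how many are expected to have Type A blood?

Cross: AO × BO
Possible offspring genotypes: 1 AB, 1 AO, 1 BO, 1 OO
Blood type counts: 1 Type AB, 1 Type A, 1 Type B, 1 Type O
Probability of Type A: 1/4
Expected count = 1/4 × 300 = 75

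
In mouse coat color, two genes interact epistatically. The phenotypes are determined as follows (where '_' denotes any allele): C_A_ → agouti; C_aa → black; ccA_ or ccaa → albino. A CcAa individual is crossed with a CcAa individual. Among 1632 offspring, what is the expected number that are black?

Cross: CcAa × CcAa — consider each gene separately:
C gene: Cc × Cc → 1 CC, 2 Cc, 1 cc → 3 C_ : 1 cc (out of 4)
A gene: Aa × Aa → 1 AA, 2 Aa, 1 aa → 3 A_ : 1 aa (out of 4)
Genotype classes (out of 4 × 4 = 16): C_A_ = 3×3 = 9; C_aa = 3×1 = 3; ccA_ = 1×3 = 3; ccaa = 1×1 = 1
Apply the phenotype rules: C_A_ (9) → agouti; C_aa (3) → black; ccA_ (3) + ccaa (1) → albino
Phenotype counts (out of 16): 9 agouti, 3 black, 4 albino
black: 3 out of 16 → fraction 3/16
Expected count = 3/16 × 1632 = 306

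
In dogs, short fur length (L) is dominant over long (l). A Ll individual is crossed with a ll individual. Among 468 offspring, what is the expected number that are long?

Punnett square for Ll × ll:
Offspring genotypes: 2 Ll, 2 ll
short: 2, long: 2
long: 2 out of 4 → fraction 1/2
Expected count = 1/2 × 468 = 234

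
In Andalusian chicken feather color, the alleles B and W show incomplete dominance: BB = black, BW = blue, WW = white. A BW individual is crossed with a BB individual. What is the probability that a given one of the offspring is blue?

Punnett square for BW × BB:
Offspring genotypes: 2 BB, 2 BW
Phenotype counts: 2 black, 2 blue
blue: 2 out of 4
Probability: 2/4 = 1/2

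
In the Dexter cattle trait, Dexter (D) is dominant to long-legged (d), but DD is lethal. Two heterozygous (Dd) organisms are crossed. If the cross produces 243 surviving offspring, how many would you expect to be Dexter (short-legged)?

Cross: Dd × Dd
Punnett square offspring (before lethality): 1 DD, 2 Dd, 1 dd
The DD genotype is lethal (embryos die); surviving offspring: 2 Dd, 1 dd
Dexter (short-legged): 2 out of 3 → fraction 2/3
Expected count = 2/3 × 243 = 162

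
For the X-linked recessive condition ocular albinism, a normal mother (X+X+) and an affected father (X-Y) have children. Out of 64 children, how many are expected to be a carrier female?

Cross: X+X+ × X-Y
Offspring: 2 X+X-, 2 X+Y
Probability of a carrier female: 2/4 = 1/2
Expected count = 1/2 × 64 = 32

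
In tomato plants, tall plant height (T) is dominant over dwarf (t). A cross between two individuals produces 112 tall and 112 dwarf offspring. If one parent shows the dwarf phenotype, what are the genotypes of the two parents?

Observed offspring: 112 tall, 112 dwarf
The observed ratio simplifies to 1:1. One parent shows dwarf, so its genotype must be tt. A 1:1 offspring split requires the other parent to be heterozygous (Tt).
Parent genotypes: tt × Tt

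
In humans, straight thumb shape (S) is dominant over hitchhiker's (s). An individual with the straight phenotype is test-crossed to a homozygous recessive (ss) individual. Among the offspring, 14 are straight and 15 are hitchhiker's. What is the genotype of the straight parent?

Test cross: ? × ss
Offspring: 14 straight, 15 hitchhiker's — approximately 1:1.
A 1:1 ratio in a test cross indicates the unknown parent is heterozygous (Ss).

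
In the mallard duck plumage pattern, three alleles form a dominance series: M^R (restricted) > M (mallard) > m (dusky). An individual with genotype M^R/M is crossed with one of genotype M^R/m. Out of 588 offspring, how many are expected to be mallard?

Cross: M^R/M × M^R/m
Allele dominance: M^R > M > m
Offspring genotypes: 1 M^R/M^R, 1 M^R/m, 1 M^R/M, 1 M/m
Phenotype counts: 3 restricted, 1 mallard
mallard: 1 out of 4 → fraction 1/4
Expected count = 1/4 × 588 = 147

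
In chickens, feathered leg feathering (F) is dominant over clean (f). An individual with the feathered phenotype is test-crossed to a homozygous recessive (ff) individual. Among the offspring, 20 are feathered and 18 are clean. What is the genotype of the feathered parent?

Test cross: ? × ff
Offspring: 20 feathered, 18 clean — approximately 1:1.
A 1:1 ratio in a test cross indicates the unknown parent is heterozygous (Ff).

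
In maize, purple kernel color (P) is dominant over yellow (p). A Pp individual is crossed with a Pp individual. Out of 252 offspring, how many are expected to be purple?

Punnett square for Pp × Pp:
Offspring genotypes: 1 PP, 2 Pp, 1 pp
purple: 3, yellow: 1
purple: 3 out of 4 → fraction 3/4
Expected count = 3/4 × 252 = 189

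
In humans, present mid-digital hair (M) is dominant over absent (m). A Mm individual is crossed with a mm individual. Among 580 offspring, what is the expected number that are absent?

Punnett square for Mm × mm:
Offspring genotypes: 2 Mm, 2 mm
present: 2, absent: 2
absent: 2 out of 4 → fraction 1/2
Expected count = 1/2 × 580 = 290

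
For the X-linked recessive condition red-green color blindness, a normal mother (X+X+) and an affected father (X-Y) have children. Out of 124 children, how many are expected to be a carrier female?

Cross: X+X+ × X-Y
Offspring: 2 X+X-, 2 X+Y
Probability of a carrier female: 2/4 = 1/2
Expected count = 1/2 × 124 = 62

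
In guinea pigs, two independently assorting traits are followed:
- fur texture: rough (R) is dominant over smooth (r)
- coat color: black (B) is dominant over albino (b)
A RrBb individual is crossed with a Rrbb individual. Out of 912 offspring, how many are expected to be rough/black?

Dihybrid cross RrBb × Rrbb — consider each gene separately:
fur texture: Rr × Rr → 1 RR, 2 Rr, 1 rr → 3 R_ : 1 rr (out of 4)
coat color: Bb × bb → 2 Bb, 2 bb → 2 B_ : 2 bb (out of 4)
Combine (counts out of 4 × 4 = 16): rough/black (R_B_) = 3×2 = 6; rough/albino (R_bb) = 3×2 = 6; smooth/black (rrB_) = 1×2 = 2; smooth/albino (rrbb) = 1×2 = 2
Phenotype counts (out of 16): 6 rough/black, 6 rough/albino, 2 smooth/black, 2 smooth/albino
rough/black: 6 out of 16 → fraction 3/8
Expected count = 3/8 × 912 = 342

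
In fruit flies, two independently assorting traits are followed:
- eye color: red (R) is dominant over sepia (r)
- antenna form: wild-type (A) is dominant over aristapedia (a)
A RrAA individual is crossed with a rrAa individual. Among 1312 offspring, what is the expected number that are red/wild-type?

Dihybrid cross RrAA × rrAa — consider each gene separately:
eye color: Rr × rr → 2 Rr, 2 rr → 2 R_ : 2 rr (out of 4)
antenna form: AA × Aa → 2 AA, 2 Aa → 4 A_ (out of 4)
Combine (counts out of 4 × 4 = 16): red/wild-type (R_A_) = 2×4 = 8; sepia/wild-type (rrA_) = 2×4 = 8
Phenotype counts (out of 16): 8 red/wild-type, 8 sepia/wild-type
red/wild-type: 8 out of 16 → fraction 1/2
Expected count = 1/2 × 1312 = 656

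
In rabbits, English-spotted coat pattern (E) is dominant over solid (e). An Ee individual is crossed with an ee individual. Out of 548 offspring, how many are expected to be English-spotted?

Punnett square for Ee × ee:
Offspring genotypes: 2 Ee, 2 ee
English-spotted: 2, solid: 2
English-spotted: 2 out of 4 → fraction 1/2
Expected count = 1/2 × 548 = 274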